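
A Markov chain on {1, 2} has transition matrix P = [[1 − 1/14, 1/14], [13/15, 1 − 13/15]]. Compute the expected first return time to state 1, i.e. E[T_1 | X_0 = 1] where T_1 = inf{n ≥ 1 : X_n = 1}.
E[T_1 | X_0 = 1] = 1/π_1 = 197/182

For an irreducible recurrent Markov chain with stationary distribution π, E[T_i | X_0 = i] = 1/π_i (Kac's formula). Here π_1 = (13/15)/(1/14 + 13/15) = (13/15)/(197/210) = 182/197, so E[T_1 | X_0 = 1] = 1/π_1 = (1/14 + 13/15)/(13/15) = (197/210)/(13/15) = 197/182.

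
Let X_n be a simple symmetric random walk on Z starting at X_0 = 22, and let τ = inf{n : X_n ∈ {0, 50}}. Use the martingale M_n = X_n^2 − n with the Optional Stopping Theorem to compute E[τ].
E[τ] = 616

M_n = X_n^2 − n is a martingale (since E[X_{n+1}^2 | F_n] = X_n^2 + 1). By OST (τ has finite mean in a bounded region), E[M_τ] = E[M_0] = X_0^2 − 0 = 22^2 = 484. Also E[M_τ] = E[X_τ^2] − E[τ]. The walk exits at 0 or 50, with P(hit 50 first) = 22/50, so E[X_τ^2] = 50^2 · 22/50 + 0 = 1100. Thus E[τ] = E[X_τ^2] − E[M_τ] = 1100 − 484 = 616 = 22(50 − 22) = 616.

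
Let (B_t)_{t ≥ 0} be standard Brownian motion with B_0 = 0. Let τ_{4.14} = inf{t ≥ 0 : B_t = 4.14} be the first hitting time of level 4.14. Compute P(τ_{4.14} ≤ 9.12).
P(τ_{4.14} ≤ 9.12) = 2(1 − Φ(4.14/√9.12)) = 2(1 − Φ(1.3709)) ≈ 0.1704

By the reflection principle for standard BM, P(τ_b ≤ t) = 2 · P(B_t ≥ b). Since B_t ~ N(0, t), P(B_t ≥ 4.14) = 1 − Φ(4.14/√t) = 1 − Φ(4.14/√9.12) = 1 − Φ(1.3709) ≈ 0.08520. Doubling: P(τ_{4.14} ≤ 9.12) ≈ 2 · 0.08520 = 0.17040 ≈ 0.1704.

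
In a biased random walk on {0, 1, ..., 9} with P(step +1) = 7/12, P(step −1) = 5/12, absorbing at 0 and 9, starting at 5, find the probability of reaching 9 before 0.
P(hit 9 before 0) = (1 − (5/7)^5) / (1 − (5/7)^9) = 16425241/19200241

Let u_k denote P(reach 9 before 0 | start at k). Boundary: u_0 = 0, u_9 = 1. Recurrence: u_k = 7/12·u_{k+1} + 5/12·u_{k-1} for 1 ≤ k ≤ 8. Try u_k = A + B·r^k with r = q/p = (5/12)/(7/12) = 5/7. Substitution satisfies the recurrence; boundary conditions give:
  u_k = (1 − r^k) / (1 − r^N) = (1 − (5/7)^5) / (1 − (5/7)^9) = 16425241/19200241.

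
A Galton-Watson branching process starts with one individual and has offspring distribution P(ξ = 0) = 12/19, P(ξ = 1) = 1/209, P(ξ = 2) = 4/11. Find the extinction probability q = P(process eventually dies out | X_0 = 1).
q = 1

Mean offspring μ = 0·12/19 + 1·1/209 + 2·4/11 = 153/209 ≤ 1. For μ ≤ 1 with offspring not concentrated at 1, the Galton-Watson process goes extinct almost surely, so q = 1.
(Algebraic check: The pgf is f(s) = 12/19 + 1/209·s + 4/11·s². The extinction probability q is the smallest fixed point of f in [0, 1]. Setting s = f(s):
  4/11·s² + (1/209 − 1)·s + 12/19 = 0
  4/11·s² − (12/19 + 4/11)·s + 12/19 = 0
which factors as (s − 1)·(4/11·s − 12/19) = 0, giving roots s = 1 and s = (12/19)/(4/11) = 33/19. Since 33/19 ≥ 1, the smallest root in [0, 1] is s = 1.)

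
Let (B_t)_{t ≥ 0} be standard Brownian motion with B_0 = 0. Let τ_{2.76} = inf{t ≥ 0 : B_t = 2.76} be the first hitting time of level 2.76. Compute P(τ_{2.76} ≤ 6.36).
P(τ_{2.76} ≤ 6.36) = 2(1 − Φ(2.76/√6.36)) = 2(1 − Φ(1.0944)) ≈ 0.2738

By the reflection principle for standard BM, P(τ_b ≤ t) = 2 · P(B_t ≥ b). Since B_t ~ N(0, t), P(B_t ≥ 2.76) = 1 − Φ(2.76/√t) = 1 − Φ(2.76/√6.36) = 1 − Φ(1.0944) ≈ 0.13689. Doubling: P(τ_{2.76} ≤ 6.36) ≈ 2 · 0.13689 = 0.27378 ≈ 0.2738.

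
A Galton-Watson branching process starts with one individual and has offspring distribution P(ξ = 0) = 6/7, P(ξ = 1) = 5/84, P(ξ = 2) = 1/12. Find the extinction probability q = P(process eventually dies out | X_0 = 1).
q = 1

Mean offspring μ = 0·6/7 + 1·5/84 + 2·1/12 = 19/84 ≤ 1. For μ ≤ 1 with offspring not concentrated at 1, the Galton-Watson process goes extinct almost surely, so q = 1.
(Algebraic check: The pgf is f(s) = 6/7 + 5/84·s + 1/12·s². The extinction probability q is the smallest fixed point of f in [0, 1]. Setting s = f(s):
  1/12·s² + (5/84 − 1)·s + 6/7 = 0
  1/12·s² − (6/7 + 1/12)·s + 6/7 = 0
which factors as (s − 1)·(1/12·s − 6/7) = 0, giving roots s = 1 and s = (6/7)/(1/12) = 72/7. Since 72/7 ≥ 1, the smallest root in [0, 1] is s = 1.)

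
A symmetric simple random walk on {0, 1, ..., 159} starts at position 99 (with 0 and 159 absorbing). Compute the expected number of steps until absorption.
E[τ | X_0 = 99] = 5940

Let v_k = E[τ | X_0 = k]. Boundary: v_0 = v_159 = 0. Recurrence: v_k = 1 + (v_{k-1} + v_{k+1})/2 for 1 ≤ k ≤ 158. The particular solution to v_k − (v_{k-1} + v_{k+1})/2 = 1 is v_k = −k^2. Adding homogeneous solution A + B k and matching boundaries gives v_k = k (159 − k). Substituting k = 99: v_99 = 99 · 60 = 5940.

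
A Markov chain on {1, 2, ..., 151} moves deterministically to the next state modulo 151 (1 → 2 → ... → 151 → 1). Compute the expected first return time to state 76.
E[T_76 | X_0 = 76] = 151

The chain cycles deterministically, so starting at state 76 it returns in exactly 151 steps. Equivalently, the stationary distribution is uniform π_j = 1/151 for every state j, so by Kac's formula E[T_76] = 1/π_76 = 151.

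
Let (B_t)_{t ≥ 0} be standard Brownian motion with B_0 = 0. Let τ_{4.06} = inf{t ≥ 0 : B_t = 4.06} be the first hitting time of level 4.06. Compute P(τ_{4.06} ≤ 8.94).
P(τ_{4.06} ≤ 8.94) = 2(1 − Φ(4.06/√8.94)) = 2(1 − Φ(1.3579)) ≈ 0.1745

By the reflection principle for standard BM, P(τ_b ≤ t) = 2 · P(B_t ≥ b). Since B_t ~ N(0, t), P(B_t ≥ 4.06) = 1 − Φ(4.06/√t) = 1 − Φ(4.06/√8.94) = 1 − Φ(1.3579) ≈ 0.08725. Doubling: P(τ_{4.06} ≤ 8.94) ≈ 2 · 0.08725 = 0.17450 ≈ 0.1745.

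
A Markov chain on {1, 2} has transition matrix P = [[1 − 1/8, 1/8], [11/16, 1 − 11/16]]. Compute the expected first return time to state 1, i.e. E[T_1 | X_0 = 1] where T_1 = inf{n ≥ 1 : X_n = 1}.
E[T_1 | X_0 = 1] = 1/π_1 = 13/11

For an irreducible recurrent Markov chain with stationary distribution π, E[T_i | X_0 = i] = 1/π_i (Kac's formula). Here π_1 = (11/16)/(1/8 + 11/16) = (11/16)/(13/16) = 11/13, so E[T_1 | X_0 = 1] = 1/π_1 = (1/8 + 11/16)/(11/16) = (13/16)/(11/16) = 13/11.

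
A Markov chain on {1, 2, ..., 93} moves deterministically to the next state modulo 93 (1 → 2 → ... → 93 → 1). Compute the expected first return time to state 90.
E[T_90 | X_0 = 90] = 93

The chain cycles deterministically, so starting at state 90 it returns in exactly 93 steps. Equivalently, the stationary distribution is uniform π_j = 1/93 for every state j, so by Kac's formula E[T_90] = 1/π_90 = 93.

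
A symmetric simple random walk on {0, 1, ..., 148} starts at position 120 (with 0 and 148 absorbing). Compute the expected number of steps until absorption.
E[τ | X_0 = 120] = 3360

Let v_k = E[τ | X_0 = k]. Boundary: v_0 = v_148 = 0. Recurrence: v_k = 1 + (v_{k-1} + v_{k+1})/2 for 1 ≤ k ≤ 147. The particular solution to v_k − (v_{k-1} + v_{k+1})/2 = 1 is v_k = −k^2. Adding homogeneous solution A + B k and matching boundaries gives v_k = k (148 − k). Substituting k = 120: v_120 = 120 · 28 = 3360.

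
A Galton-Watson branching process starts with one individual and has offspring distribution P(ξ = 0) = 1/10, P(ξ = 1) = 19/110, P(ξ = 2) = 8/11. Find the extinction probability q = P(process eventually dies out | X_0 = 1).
q = 11/80

The pgf is f(s) = 1/10 + 19/110·s + 8/11·s². The extinction probability q is the smallest fixed point of f in [0, 1]. Setting s = f(s):
  8/11·s² + (19/110 − 1)·s + 1/10 = 0
  8/11·s² − (1/10 + 8/11)·s + 1/10 = 0
which factors as (s − 1)·(8/11·s − 1/10) = 0, giving roots s = 1 and s = (1/10)/(8/11) = 11/80.
Mean offspring μ = 19/110 + 2·8/11 = 179/110 > 1 (supercritical), so q < 1. The extinction probability is the smaller root: q = (1/10)/(8/11) = 11/80.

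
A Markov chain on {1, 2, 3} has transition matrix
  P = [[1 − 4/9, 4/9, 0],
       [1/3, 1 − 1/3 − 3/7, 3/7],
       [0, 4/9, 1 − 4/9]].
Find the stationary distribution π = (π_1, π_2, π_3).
π = (21/76, 7/19, 27/76)

This is a birth-death chain on three states, which satisfies detailed balance: π_1 · P_{12} = π_2 · P_{21} and π_2 · P_{23} = π_3 · P_{32}.
From π_1 · 4/9 = π_2 · 1/3: π_2/π_1 = (4/9)/(1/3) = 4/3.
From π_2 · 3/7 = π_3 · 4/9: π_3/π_2 = (3/7)/(4/9) = 27/28.
Take π_1 proportional to 1; then unnormalized π = (1, 4/3, 9/7). Normalize by dividing by the sum 76/21:
  π = (21/76, 7/19, 27/76).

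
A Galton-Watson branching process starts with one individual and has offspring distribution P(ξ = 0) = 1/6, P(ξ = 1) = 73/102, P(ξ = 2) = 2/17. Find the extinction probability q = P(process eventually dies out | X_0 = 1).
q = 1

Mean offspring μ = 0·1/6 + 1·73/102 + 2·2/17 = 97/102 ≤ 1. For μ ≤ 1 with offspring not concentrated at 1, the Galton-Watson process goes extinct almost surely, so q = 1.
(Algebraic check: The pgf is f(s) = 1/6 + 73/102·s + 2/17·s². The extinction probability q is the smallest fixed point of f in [0, 1]. Setting s = f(s):
  2/17·s² + (73/102 − 1)·s + 1/6 = 0
  2/17·s² − (1/6 + 2/17)·s + 1/6 = 0
which factors as (s − 1)·(2/17·s − 1/6) = 0, giving roots s = 1 and s = (1/6)/(2/17) = 17/12. Since 17/12 ≥ 1, the smallest root in [0, 1] is s = 1.)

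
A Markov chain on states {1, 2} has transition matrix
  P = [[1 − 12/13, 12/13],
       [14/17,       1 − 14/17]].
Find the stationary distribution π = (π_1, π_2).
π_1 = 91/193, π_2 = 102/193

Solve πP = π with π_1 + π_2 = 1. From πP = π: π_1 · (1 − 12/13) + π_2 · 14/17 = π_1 ⇒ π_2 · 14/17 = π_1 · 12/13 ⇒ π_2/π_1 = (12/13)/(14/17) = 102/91. Together with π_1 + π_2 = 1:
  π_1 = (14/17)/(12/13 + 14/17) = (14/17)/(386/221) = 91/193,
  π_2 = (12/13)/(12/13 + 14/17) = (12/13)/(386/221) = 102/193.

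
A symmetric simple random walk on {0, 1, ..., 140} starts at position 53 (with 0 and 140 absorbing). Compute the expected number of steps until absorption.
E[τ | X_0 = 53] = 4611

Let v_k = E[τ | X_0 = k]. Boundary: v_0 = v_140 = 0. Recurrence: v_k = 1 + (v_{k-1} + v_{k+1})/2 for 1 ≤ k ≤ 139. The particular solution to v_k − (v_{k-1} + v_{k+1})/2 = 1 is v_k = −k^2. Adding homogeneous solution A + B k and matching boundaries gives v_k = k (140 − k). Substituting k = 53: v_53 = 53 · 87 = 4611.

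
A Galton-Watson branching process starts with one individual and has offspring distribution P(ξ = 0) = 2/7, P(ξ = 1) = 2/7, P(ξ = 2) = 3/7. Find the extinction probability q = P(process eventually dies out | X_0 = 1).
q = 2/3

The pgf is f(s) = 2/7 + 2/7·s + 3/7·s². The extinction probability q is the smallest fixed point of f in [0, 1]. Setting s = f(s):
  3/7·s² + (2/7 − 1)·s + 2/7 = 0
  3/7·s² − (2/7 + 3/7)·s + 2/7 = 0
which factors as (s − 1)·(3/7·s − 2/7) = 0, giving roots s = 1 and s = (2/7)/(3/7) = 2/3.
Mean offspring μ = 2/7 + 2·3/7 = 8/7 > 1 (supercritical), so q < 1. The extinction probability is the smaller root: q = (2/7)/(3/7) = 2/3.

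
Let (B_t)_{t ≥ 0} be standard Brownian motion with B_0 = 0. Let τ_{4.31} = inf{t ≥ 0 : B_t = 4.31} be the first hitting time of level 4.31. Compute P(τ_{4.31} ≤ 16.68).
P(τ_{4.31} ≤ 16.68) = 2(1 − Φ(4.31/√16.68)) = 2(1 − Φ(1.0553)) ≈ 0.2913

By the reflection principle for standard BM, P(τ_b ≤ t) = 2 · P(B_t ≥ b). Since B_t ~ N(0, t), P(B_t ≥ 4.31) = 1 − Φ(4.31/√t) = 1 − Φ(4.31/√16.68) = 1 − Φ(1.0553) ≈ 0.14564. Doubling: P(τ_{4.31} ≤ 16.68) ≈ 2 · 0.14564 = 0.29128 ≈ 0.2913.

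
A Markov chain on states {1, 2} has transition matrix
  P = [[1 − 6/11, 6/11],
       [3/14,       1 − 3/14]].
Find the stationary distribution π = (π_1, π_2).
π_1 = 11/39, π_2 = 28/39

Solve πP = π with π_1 + π_2 = 1. From πP = π: π_1 · (1 − 6/11) + π_2 · 3/14 = π_1 ⇒ π_2 · 3/14 = π_1 · 6/11 ⇒ π_2/π_1 = (6/11)/(3/14) = 28/11. Together with π_1 + π_2 = 1:
  π_1 = (3/14)/(6/11 + 3/14) = (3/14)/(117/154) = 11/39,
  π_2 = (6/11)/(6/11 + 3/14) = (6/11)/(117/154) = 28/39.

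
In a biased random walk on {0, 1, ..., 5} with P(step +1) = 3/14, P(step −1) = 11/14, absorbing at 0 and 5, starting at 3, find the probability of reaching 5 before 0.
P(hit 5 before 0) = (1 − (11/3)^3) / (1 − (11/3)^5) = 1467/20101

Let u_k denote P(reach 5 before 0 | start at k). Boundary: u_0 = 0, u_5 = 1. Recurrence: u_k = 3/14·u_{k+1} + 11/14·u_{k-1} for 1 ≤ k ≤ 4. Try u_k = A + B·r^k with r = q/p = (11/14)/(3/14) = 11/3. Substitution satisfies the recurrence; boundary conditions give:
  u_k = (1 − r^k) / (1 − r^N) = (1 − (11/3)^3) / (1 − (11/3)^5) = 1467/20101.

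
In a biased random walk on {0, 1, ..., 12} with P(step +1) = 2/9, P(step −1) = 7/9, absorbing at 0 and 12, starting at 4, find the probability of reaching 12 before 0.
P(hit 12 before 0) = (1 − (7/2)^4) / (1 − (7/2)^12) = 256/5803473

Let u_k denote P(reach 12 before 0 | start at k). Boundary: u_0 = 0, u_12 = 1. Recurrence: u_k = 2/9·u_{k+1} + 7/9·u_{k-1} for 1 ≤ k ≤ 11. Try u_k = A + B·r^k with r = q/p = (7/9)/(2/9) = 7/2. Substitution satisfies the recurrence; boundary conditions give:
  u_k = (1 − r^k) / (1 − r^N) = (1 − (7/2)^4) / (1 − (7/2)^12) = 256/5803473.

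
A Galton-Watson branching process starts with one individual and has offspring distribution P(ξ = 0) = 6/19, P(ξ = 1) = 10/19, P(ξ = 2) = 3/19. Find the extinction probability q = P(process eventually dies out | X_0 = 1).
q = 1

Mean offspring μ = 0·6/19 + 1·10/19 + 2·3/19 = 16/19 ≤ 1. For μ ≤ 1 with offspring not concentrated at 1, the Galton-Watson process goes extinct almost surely, so q = 1.
(Algebraic check: The pgf is f(s) = 6/19 + 10/19·s + 3/19·s². The extinction probability q is the smallest fixed point of f in [0, 1]. Setting s = f(s):
  3/19·s² + (10/19 − 1)·s + 6/19 = 0
  3/19·s² − (6/19 + 3/19)·s + 6/19 = 0
which factors as (s − 1)·(3/19·s − 6/19) = 0, giving roots s = 1 and s = (6/19)/(3/19) = 2. Since 2 ≥ 1, the smallest root in [0, 1] is s = 1.)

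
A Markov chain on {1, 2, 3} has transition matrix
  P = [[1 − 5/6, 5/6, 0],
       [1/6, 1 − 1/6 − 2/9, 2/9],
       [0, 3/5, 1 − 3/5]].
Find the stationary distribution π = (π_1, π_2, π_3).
π = (27/212, 135/212, 25/106)

This is a birth-death chain on three states, which satisfies detailed balance: π_1 · P_{12} = π_2 · P_{21} and π_2 · P_{23} = π_3 · P_{32}.
From π_1 · 5/6 = π_2 · 1/6: π_2/π_1 = (5/6)/(1/6) = 5.
From π_2 · 2/9 = π_3 · 3/5: π_3/π_2 = (2/9)/(3/5) = 10/27.
Take π_1 proportional to 1; then unnormalized π = (1, 5, 50/27). Normalize by dividing by the sum 212/27:
  π = (27/212, 135/212, 25/106).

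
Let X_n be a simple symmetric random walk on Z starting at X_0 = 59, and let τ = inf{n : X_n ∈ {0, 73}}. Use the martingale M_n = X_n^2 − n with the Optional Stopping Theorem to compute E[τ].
E[τ] = 826

M_n = X_n^2 − n is a martingale (since E[X_{n+1}^2 | F_n] = X_n^2 + 1). By OST (τ has finite mean in a bounded region), E[M_τ] = E[M_0] = X_0^2 − 0 = 59^2 = 3481. Also E[M_τ] = E[X_τ^2] − E[τ]. The walk exits at 0 or 73, with P(hit 73 first) = 59/73, so E[X_τ^2] = 73^2 · 59/73 + 0 = 4307. Thus E[τ] = E[X_τ^2] − E[M_τ] = 4307 − 3481 = 826 = 59(73 − 59) = 826.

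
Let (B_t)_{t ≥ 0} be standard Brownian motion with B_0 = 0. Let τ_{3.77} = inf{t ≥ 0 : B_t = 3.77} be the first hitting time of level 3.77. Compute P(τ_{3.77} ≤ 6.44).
P(τ_{3.77} ≤ 6.44) = 2(1 − Φ(3.77/√6.44)) = 2(1 − Φ(1.4856)) ≈ 0.1374

By the reflection principle for standard BM, P(τ_b ≤ t) = 2 · P(B_t ≥ b). Since B_t ~ N(0, t), P(B_t ≥ 3.77) = 1 − Φ(3.77/√t) = 1 − Φ(3.77/√6.44) = 1 − Φ(1.4856) ≈ 0.06869. Doubling: P(τ_{3.77} ≤ 6.44) ≈ 2 · 0.06869 = 0.13738 ≈ 0.1374.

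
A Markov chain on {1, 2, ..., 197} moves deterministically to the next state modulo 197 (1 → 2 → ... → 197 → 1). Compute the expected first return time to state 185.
E[T_185 | X_0 = 185] = 197

The chain cycles deterministically, so starting at state 185 it returns in exactly 197 steps. Equivalently, the stationary distribution is uniform π_j = 1/197 for every state j, so by Kac's formula E[T_185] = 1/π_185 = 197.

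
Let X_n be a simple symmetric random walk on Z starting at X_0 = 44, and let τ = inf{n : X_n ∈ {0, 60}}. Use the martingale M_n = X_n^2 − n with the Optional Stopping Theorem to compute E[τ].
E[τ] = 704

M_n = X_n^2 − n is a martingale (since E[X_{n+1}^2 | F_n] = X_n^2 + 1). By OST (τ has finite mean in a bounded region), E[M_τ] = E[M_0] = X_0^2 − 0 = 44^2 = 1936. Also E[M_τ] = E[X_τ^2] − E[τ]. The walk exits at 0 or 60, with P(hit 60 first) = 44/60, so E[X_τ^2] = 60^2 · 44/60 + 0 = 2640. Thus E[τ] = E[X_τ^2] − E[M_τ] = 2640 − 1936 = 704 = 44(60 − 44) = 704.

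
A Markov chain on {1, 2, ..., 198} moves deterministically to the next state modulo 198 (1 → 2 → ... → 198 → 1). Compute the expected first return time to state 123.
E[T_123 | X_0 = 123] = 198

The chain cycles deterministically, so starting at state 123 it returns in exactly 198 steps. Equivalently, the stationary distribution is uniform π_j = 1/198 for every state j, so by Kac's formula E[T_123] = 1/π_123 = 198.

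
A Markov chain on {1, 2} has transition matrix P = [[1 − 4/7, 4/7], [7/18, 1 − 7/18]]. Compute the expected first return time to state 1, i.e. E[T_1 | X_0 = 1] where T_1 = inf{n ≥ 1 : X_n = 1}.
E[T_1 | X_0 = 1] = 1/π_1 = 121/49

For an irreducible recurrent Markov chain with stationary distribution π, E[T_i | X_0 = i] = 1/π_i (Kac's formula). Here π_1 = (7/18)/(4/7 + 7/18) = (7/18)/(121/126) = 49/121, so E[T_1 | X_0 = 1] = 1/π_1 = (4/7 + 7/18)/(7/18) = (121/126)/(7/18) = 121/49.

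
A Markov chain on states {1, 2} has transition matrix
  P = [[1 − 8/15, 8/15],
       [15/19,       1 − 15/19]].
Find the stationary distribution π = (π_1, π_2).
π_1 = 225/377, π_2 = 152/377

Solve πP = π with π_1 + π_2 = 1. From πP = π: π_1 · (1 − 8/15) + π_2 · 15/19 = π_1 ⇒ π_2 · 15/19 = π_1 · 8/15 ⇒ π_2/π_1 = (8/15)/(15/19) = 152/225. Together with π_1 + π_2 = 1:
  π_1 = (15/19)/(8/15 + 15/19) = (15/19)/(377/285) = 225/377,
  π_2 = (8/15)/(8/15 + 15/19) = (8/15)/(377/285) = 152/377.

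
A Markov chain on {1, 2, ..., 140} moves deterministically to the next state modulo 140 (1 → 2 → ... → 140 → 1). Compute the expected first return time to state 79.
E[T_79 | X_0 = 79] = 140

The chain cycles deterministically, so starting at state 79 it returns in exactly 140 steps. Equivalently, the stationary distribution is uniform π_j = 1/140 for every state j, so by Kac's formula E[T_79] = 1/π_79 = 140.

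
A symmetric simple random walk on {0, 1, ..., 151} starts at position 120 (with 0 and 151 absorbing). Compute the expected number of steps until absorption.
E[τ | X_0 = 120] = 3720

Let v_k = E[τ | X_0 = k]. Boundary: v_0 = v_151 = 0. Recurrence: v_k = 1 + (v_{k-1} + v_{k+1})/2 for 1 ≤ k ≤ 150. The particular solution to v_k − (v_{k-1} + v_{k+1})/2 = 1 is v_k = −k^2. Adding homogeneous solution A + B k and matching boundaries gives v_k = k (151 − k). Substituting k = 120: v_120 = 120 · 31 = 3720.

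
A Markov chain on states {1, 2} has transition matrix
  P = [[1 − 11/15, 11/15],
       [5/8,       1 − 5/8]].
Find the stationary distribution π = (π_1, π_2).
π_1 = 75/163, π_2 = 88/163

Solve πP = π with π_1 + π_2 = 1. From πP = π: π_1 · (1 − 11/15) + π_2 · 5/8 = π_1 ⇒ π_2 · 5/8 = π_1 · 11/15 ⇒ π_2/π_1 = (11/15)/(5/8) = 88/75. Together with π_1 + π_2 = 1:
  π_1 = (5/8)/(11/15 + 5/8) = (5/8)/(163/120) = 75/163,
  π_2 = (11/15)/(11/15 + 5/8) = (11/15)/(163/120) = 88/163.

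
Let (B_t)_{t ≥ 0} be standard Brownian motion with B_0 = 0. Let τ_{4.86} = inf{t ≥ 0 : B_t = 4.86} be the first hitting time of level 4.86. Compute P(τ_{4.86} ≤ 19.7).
P(τ_{4.86} ≤ 19.7) = 2(1 − Φ(4.86/√19.7)) = 2(1 − Φ(1.0950)) ≈ 0.2735

By the reflection principle for standard BM, P(τ_b ≤ t) = 2 · P(B_t ≥ b). Since B_t ~ N(0, t), P(B_t ≥ 4.86) = 1 − Φ(4.86/√t) = 1 − Φ(4.86/√19.7) = 1 − Φ(1.0950) ≈ 0.13676. Doubling: P(τ_{4.86} ≤ 19.7) ≈ 2 · 0.13676 = 0.27352 ≈ 0.2735.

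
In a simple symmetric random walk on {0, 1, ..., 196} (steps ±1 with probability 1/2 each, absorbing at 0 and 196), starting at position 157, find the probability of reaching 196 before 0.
P(hit 196 before 0) = 157/196

Let u_k = P(hit 196 before 0 | start at k). Then u_0 = 0, u_196 = 1, and u_k = u_{k-1}/2 + u_{k+1}/2 for 1 ≤ k ≤ 195. This harmonic recurrence is solved by u_k = k/196, giving u_157 = 157/196.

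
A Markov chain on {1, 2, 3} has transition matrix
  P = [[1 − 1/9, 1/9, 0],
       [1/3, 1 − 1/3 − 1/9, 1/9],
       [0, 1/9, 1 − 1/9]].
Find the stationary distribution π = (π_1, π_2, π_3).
π = (3/5, 1/5, 1/5)

This is a birth-death chain on three states, which satisfies detailed balance: π_1 · P_{12} = π_2 · P_{21} and π_2 · P_{23} = π_3 · P_{32}.
From π_1 · 1/9 = π_2 · 1/3: π_2/π_1 = (1/9)/(1/3) = 1/3.
From π_2 · 1/9 = π_3 · 1/9: π_3/π_2 = (1/9)/(1/9) = 1.
Take π_1 proportional to 1; then unnormalized π = (1, 1/3, 1/3). Normalize by dividing by the sum 5/3:
  π = (3/5, 1/5, 1/5).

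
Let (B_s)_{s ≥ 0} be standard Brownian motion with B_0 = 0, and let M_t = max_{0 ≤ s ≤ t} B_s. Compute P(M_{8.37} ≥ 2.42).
P(M_{8.37} ≥ 2.42) = 2·P(B_{8.37} ≥ 2.42) = 2(1 − Φ(2.42/√8.37)) ≈ 0.4029

By the reflection principle for Brownian motion, P(M_t ≥ a) = 2 · P(B_t ≥ a) for a ≥ 0. Since B_t ~ N(0, t), P(B_t ≥ 2.42) = 1 − Φ(2.42/√t) = 1 − Φ(2.42/√8.37) = 1 − Φ(0.8365). So
  P(M_{8.37} ≥ 2.42) = 2(1 − Φ(0.8365)) ≈ 0.4029.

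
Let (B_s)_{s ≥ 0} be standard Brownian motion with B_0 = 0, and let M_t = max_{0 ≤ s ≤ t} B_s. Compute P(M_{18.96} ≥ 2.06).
P(M_{18.96} ≥ 2.06) = 2·P(B_{18.96} ≥ 2.06) = 2(1 − Φ(2.06/√18.96)) ≈ 0.6361

By the reflection principle for Brownian motion, P(M_t ≥ a) = 2 · P(B_t ≥ a) for a ≥ 0. Since B_t ~ N(0, t), P(B_t ≥ 2.06) = 1 − Φ(2.06/√t) = 1 − Φ(2.06/√18.96) = 1 − Φ(0.4731). So
  P(M_{18.96} ≥ 2.06) = 2(1 − Φ(0.4731)) ≈ 0.6361.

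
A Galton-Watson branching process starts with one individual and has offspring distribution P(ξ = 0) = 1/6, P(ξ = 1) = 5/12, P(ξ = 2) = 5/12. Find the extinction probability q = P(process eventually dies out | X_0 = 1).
q = 2/5

The pgf is f(s) = 1/6 + 5/12·s + 5/12·s². The extinction probability q is the smallest fixed point of f in [0, 1]. Setting s = f(s):
  5/12·s² + (5/12 − 1)·s + 1/6 = 0
  5/12·s² − (1/6 + 5/12)·s + 1/6 = 0
which factors as (s − 1)·(5/12·s − 1/6) = 0, giving roots s = 1 and s = (1/6)/(5/12) = 2/5.
Mean offspring μ = 5/12 + 2·5/12 = 5/4 > 1 (supercritical), so q < 1. The extinction probability is the smaller root: q = (1/6)/(5/12) = 2/5.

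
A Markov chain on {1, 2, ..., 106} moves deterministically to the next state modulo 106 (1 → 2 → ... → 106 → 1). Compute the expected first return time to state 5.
E[T_5 | X_0 = 5] = 106

The chain cycles deterministically, so starting at state 5 it returns in exactly 106 steps. Equivalently, the stationary distribution is uniform π_j = 1/106 for every state j, so by Kac's formula E[T_5] = 1/π_5 = 106.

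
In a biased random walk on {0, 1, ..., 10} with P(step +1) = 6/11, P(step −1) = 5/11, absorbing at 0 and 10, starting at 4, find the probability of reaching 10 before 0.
P(hit 10 before 0) = (1 − (5/6)^4) / (1 − (5/6)^10) = 2846016/4609141

Let u_k denote P(reach 10 before 0 | start at k). Boundary: u_0 = 0, u_10 = 1. Recurrence: u_k = 6/11·u_{k+1} + 5/11·u_{k-1} for 1 ≤ k ≤ 9. Try u_k = A + B·r^k with r = q/p = (5/11)/(6/11) = 5/6. Substitution satisfies the recurrence; boundary conditions give:
  u_k = (1 − r^k) / (1 − r^N) = (1 − (5/6)^4) / (1 − (5/6)^10) = 2846016/4609141.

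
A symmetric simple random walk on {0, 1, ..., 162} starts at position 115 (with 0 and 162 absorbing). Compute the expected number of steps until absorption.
E[τ | X_0 = 115] = 5405

Let v_k = E[τ | X_0 = k]. Boundary: v_0 = v_162 = 0. Recurrence: v_k = 1 + (v_{k-1} + v_{k+1})/2 for 1 ≤ k ≤ 161. The particular solution to v_k − (v_{k-1} + v_{k+1})/2 = 1 is v_k = −k^2. Adding homogeneous solution A + B k and matching boundaries gives v_k = k (162 − k). Substituting k = 115: v_115 = 115 · 47 = 5405.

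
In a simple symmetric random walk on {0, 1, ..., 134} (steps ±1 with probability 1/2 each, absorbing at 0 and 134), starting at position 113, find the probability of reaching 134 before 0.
P(hit 134 before 0) = 113/134

Let u_k = P(hit 134 before 0 | start at k). Then u_0 = 0, u_134 = 1, and u_k = u_{k-1}/2 + u_{k+1}/2 for 1 ≤ k ≤ 133. This harmonic recurrence is solved by u_k = k/134, giving u_113 = 113/134.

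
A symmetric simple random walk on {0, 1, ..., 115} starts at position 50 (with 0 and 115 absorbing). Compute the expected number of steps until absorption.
E[τ | X_0 = 50] = 3250

Let v_k = E[τ | X_0 = k]. Boundary: v_0 = v_115 = 0. Recurrence: v_k = 1 + (v_{k-1} + v_{k+1})/2 for 1 ≤ k ≤ 114. The particular solution to v_k − (v_{k-1} + v_{k+1})/2 = 1 is v_k = −k^2. Adding homogeneous solution A + B k and matching boundaries gives v_k = k (115 − k). Substituting k = 50: v_50 = 50 · 65 = 3250.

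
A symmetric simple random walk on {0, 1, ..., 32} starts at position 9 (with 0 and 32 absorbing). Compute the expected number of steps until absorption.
E[τ | X_0 = 9] = 207

Let v_k = E[τ | X_0 = k]. Boundary: v_0 = v_32 = 0. Recurrence: v_k = 1 + (v_{k-1} + v_{k+1})/2 for 1 ≤ k ≤ 31. The particular solution to v_k − (v_{k-1} + v_{k+1})/2 = 1 is v_k = −k^2. Adding homogeneous solution A + B k and matching boundaries gives v_k = k (32 − k). Substituting k = 9: v_9 = 9 · 23 = 207.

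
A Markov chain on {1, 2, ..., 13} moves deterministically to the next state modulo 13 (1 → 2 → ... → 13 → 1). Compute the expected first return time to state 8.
E[T_8 | X_0 = 8] = 13

The chain cycles deterministically, so starting at state 8 it returns in exactly 13 steps. Equivalently, the stationary distribution is uniform π_j = 1/13 for every state j, so by Kac's formula E[T_8] = 1/π_8 = 13.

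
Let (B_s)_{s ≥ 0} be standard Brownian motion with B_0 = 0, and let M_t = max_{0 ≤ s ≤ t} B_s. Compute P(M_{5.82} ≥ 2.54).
P(M_{5.82} ≥ 2.54) = 2·P(B_{5.82} ≥ 2.54) = 2(1 − Φ(2.54/√5.82)) ≈ 0.2924

By the reflection principle for Brownian motion, P(M_t ≥ a) = 2 · P(B_t ≥ a) for a ≥ 0. Since B_t ~ N(0, t), P(B_t ≥ 2.54) = 1 − Φ(2.54/√t) = 1 − Φ(2.54/√5.82) = 1 − Φ(1.0529). So
  P(M_{5.82} ≥ 2.54) = 2(1 − Φ(1.0529)) ≈ 0.2924.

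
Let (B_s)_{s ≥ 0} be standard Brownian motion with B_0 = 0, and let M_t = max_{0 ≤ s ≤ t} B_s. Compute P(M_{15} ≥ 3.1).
P(M_{15} ≥ 3.1) = 2·P(B_{15} ≥ 3.1) = 2(1 − Φ(3.1/√15)) ≈ 0.4235

By the reflection principle for Brownian motion, P(M_t ≥ a) = 2 · P(B_t ≥ a) for a ≥ 0. Since B_t ~ N(0, t), P(B_t ≥ 3.1) = 1 − Φ(3.1/√t) = 1 − Φ(3.1/√15) = 1 − Φ(0.8004). So
  P(M_{15} ≥ 3.1) = 2(1 − Φ(0.8004)) ≈ 0.4235.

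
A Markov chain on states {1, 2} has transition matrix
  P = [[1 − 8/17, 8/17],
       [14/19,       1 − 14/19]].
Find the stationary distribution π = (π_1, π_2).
π_1 = 119/195, π_2 = 76/195

Solve πP = π with π_1 + π_2 = 1. From πP = π: π_1 · (1 − 8/17) + π_2 · 14/19 = π_1 ⇒ π_2 · 14/19 = π_1 · 8/17 ⇒ π_2/π_1 = (8/17)/(14/19) = 76/119. Together with π_1 + π_2 = 1:
  π_1 = (14/19)/(8/17 + 14/19) = (14/19)/(390/323) = 119/195,
  π_2 = (8/17)/(8/17 + 14/19) = (8/17)/(390/323) = 76/195.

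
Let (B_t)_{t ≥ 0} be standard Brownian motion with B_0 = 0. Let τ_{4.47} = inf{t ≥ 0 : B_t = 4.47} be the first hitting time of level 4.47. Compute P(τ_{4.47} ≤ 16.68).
P(τ_{4.47} ≤ 16.68) = 2(1 − Φ(4.47/√16.68)) = 2(1 − Φ(1.0945)) ≈ 0.2737

By the reflection principle for standard BM, P(τ_b ≤ t) = 2 · P(B_t ≥ b). Since B_t ~ N(0, t), P(B_t ≥ 4.47) = 1 − Φ(4.47/√t) = 1 − Φ(4.47/√16.68) = 1 − Φ(1.0945) ≈ 0.13687. Doubling: P(τ_{4.47} ≤ 16.68) ≈ 2 · 0.13687 = 0.27374 ≈ 0.2737.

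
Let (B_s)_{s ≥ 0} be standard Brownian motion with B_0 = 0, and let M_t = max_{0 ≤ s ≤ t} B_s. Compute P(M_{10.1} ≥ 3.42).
P(M_{10.1} ≥ 3.42) = 2·P(B_{10.1} ≥ 3.42) = 2(1 − Φ(3.42/√10.1)) ≈ 0.2819

By the reflection principle for Brownian motion, P(M_t ≥ a) = 2 · P(B_t ≥ a) for a ≥ 0. Since B_t ~ N(0, t), P(B_t ≥ 3.42) = 1 − Φ(3.42/√t) = 1 − Φ(3.42/√10.1) = 1 − Φ(1.0761). So
  P(M_{10.1} ≥ 3.42) = 2(1 − Φ(1.0761)) ≈ 0.2819.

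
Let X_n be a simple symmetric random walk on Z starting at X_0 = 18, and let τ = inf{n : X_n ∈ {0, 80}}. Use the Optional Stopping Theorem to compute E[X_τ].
E[X_τ] = 18

X_n is a martingale and τ is a bounded-mean stopping time (indeed τ is finite a.s. with bounded expectation since the walk is in a bounded region). By the OST, E[X_τ] = E[X_0] = 18. Equivalently: E[X_τ] = 80 · P(hit 80 first) + 0 · P(hit 0 first) = 80 · (18/80) = 18.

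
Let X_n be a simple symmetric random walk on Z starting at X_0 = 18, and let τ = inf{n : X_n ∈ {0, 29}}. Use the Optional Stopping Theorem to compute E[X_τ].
E[X_τ] = 18

X_n is a martingale and τ is a bounded-mean stopping time (indeed τ is finite a.s. with bounded expectation since the walk is in a bounded region). By the OST, E[X_τ] = E[X_0] = 18. Equivalently: E[X_τ] = 29 · P(hit 29 first) + 0 · P(hit 0 first) = 29 · (18/29) = 18.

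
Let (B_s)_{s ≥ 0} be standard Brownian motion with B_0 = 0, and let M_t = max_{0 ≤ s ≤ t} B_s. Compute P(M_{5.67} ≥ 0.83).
P(M_{5.67} ≥ 0.83) = 2·P(B_{5.67} ≥ 0.83) = 2(1 − Φ(0.83/√5.67)) ≈ 0.7274

By the reflection principle for Brownian motion, P(M_t ≥ a) = 2 · P(B_t ≥ a) for a ≥ 0. Since B_t ~ N(0, t), P(B_t ≥ 0.83) = 1 − Φ(0.83/√t) = 1 − Φ(0.83/√5.67) = 1 − Φ(0.3486). So
  P(M_{5.67} ≥ 0.83) = 2(1 − Φ(0.3486)) ≈ 0.7274.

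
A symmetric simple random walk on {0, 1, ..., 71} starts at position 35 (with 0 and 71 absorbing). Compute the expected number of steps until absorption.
E[τ | X_0 = 35] = 1260

Let v_k = E[τ | X_0 = k]. Boundary: v_0 = v_71 = 0. Recurrence: v_k = 1 + (v_{k-1} + v_{k+1})/2 for 1 ≤ k ≤ 70. The particular solution to v_k − (v_{k-1} + v_{k+1})/2 = 1 is v_k = −k^2. Adding homogeneous solution A + B k and matching boundaries gives v_k = k (71 − k). Substituting k = 35: v_35 = 35 · 36 = 1260.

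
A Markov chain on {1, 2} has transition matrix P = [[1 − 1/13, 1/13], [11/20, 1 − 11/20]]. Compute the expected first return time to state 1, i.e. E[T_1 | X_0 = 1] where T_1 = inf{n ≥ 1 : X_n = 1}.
E[T_1 | X_0 = 1] = 1/π_1 = 163/143

For an irreducible recurrent Markov chain with stationary distribution π, E[T_i | X_0 = i] = 1/π_i (Kac's formula). Here π_1 = (11/20)/(1/13 + 11/20) = (11/20)/(163/260) = 143/163, so E[T_1 | X_0 = 1] = 1/π_1 = (1/13 + 11/20)/(11/20) = (163/260)/(11/20) = 163/143.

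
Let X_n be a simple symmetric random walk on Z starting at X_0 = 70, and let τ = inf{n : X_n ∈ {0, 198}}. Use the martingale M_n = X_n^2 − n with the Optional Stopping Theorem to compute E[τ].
E[τ] = 8960

M_n = X_n^2 − n is a martingale (since E[X_{n+1}^2 | F_n] = X_n^2 + 1). By OST (τ has finite mean in a bounded region), E[M_τ] = E[M_0] = X_0^2 − 0 = 70^2 = 4900. Also E[M_τ] = E[X_τ^2] − E[τ]. The walk exits at 0 or 198, with P(hit 198 first) = 70/198, so E[X_τ^2] = 198^2 · 70/198 + 0 = 13860. Thus E[τ] = E[X_τ^2] − E[M_τ] = 13860 − 4900 = 8960 = 70(198 − 70) = 8960.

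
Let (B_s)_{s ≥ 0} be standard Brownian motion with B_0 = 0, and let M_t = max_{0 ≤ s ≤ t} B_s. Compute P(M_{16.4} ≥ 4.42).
P(M_{16.4} ≥ 4.42) = 2·P(B_{16.4} ≥ 4.42) = 2(1 − Φ(4.42/√16.4)) ≈ 0.2751

By the reflection principle for Brownian motion, P(M_t ≥ a) = 2 · P(B_t ≥ a) for a ≥ 0. Since B_t ~ N(0, t), P(B_t ≥ 4.42) = 1 − Φ(4.42/√t) = 1 − Φ(4.42/√16.4) = 1 − Φ(1.0914). So
  P(M_{16.4} ≥ 4.42) = 2(1 − Φ(1.0914)) ≈ 0.2751.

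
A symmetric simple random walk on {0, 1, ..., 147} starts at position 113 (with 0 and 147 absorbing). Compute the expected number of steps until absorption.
E[τ | X_0 = 113] = 3842

Let v_k = E[τ | X_0 = k]. Boundary: v_0 = v_147 = 0. Recurrence: v_k = 1 + (v_{k-1} + v_{k+1})/2 for 1 ≤ k ≤ 146. The particular solution to v_k − (v_{k-1} + v_{k+1})/2 = 1 is v_k = −k^2. Adding homogeneous solution A + B k and matching boundaries gives v_k = k (147 − k). Substituting k = 113: v_113 = 113 · 34 = 3842.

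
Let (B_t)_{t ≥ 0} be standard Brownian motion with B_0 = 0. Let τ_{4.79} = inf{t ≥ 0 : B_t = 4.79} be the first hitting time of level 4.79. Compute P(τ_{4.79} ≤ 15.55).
P(τ_{4.79} ≤ 15.55) = 2(1 − Φ(4.79/√15.55)) = 2(1 − Φ(1.2147)) ≈ 0.2245

By the reflection principle for standard BM, P(τ_b ≤ t) = 2 · P(B_t ≥ b). Since B_t ~ N(0, t), P(B_t ≥ 4.79) = 1 − Φ(4.79/√t) = 1 − Φ(4.79/√15.55) = 1 − Φ(1.2147) ≈ 0.11224. Doubling: P(τ_{4.79} ≤ 15.55) ≈ 2 · 0.11224 = 0.22448 ≈ 0.2245.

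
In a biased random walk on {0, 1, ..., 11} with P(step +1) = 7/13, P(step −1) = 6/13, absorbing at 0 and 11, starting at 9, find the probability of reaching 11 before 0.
P(hit 11 before 0) = (1 − (6/7)^9) / (1 − (6/7)^11) = 1483519639/1614529687

Let u_k denote P(reach 11 before 0 | start at k). Boundary: u_0 = 0, u_11 = 1. Recurrence: u_k = 7/13·u_{k+1} + 6/13·u_{k-1} for 1 ≤ k ≤ 10. Try u_k = A + B·r^k with r = q/p = (6/13)/(7/13) = 6/7. Substitution satisfies the recurrence; boundary conditions give:
  u_k = (1 − r^k) / (1 − r^N) = (1 − (6/7)^9) / (1 − (6/7)^11) = 1483519639/1614529687.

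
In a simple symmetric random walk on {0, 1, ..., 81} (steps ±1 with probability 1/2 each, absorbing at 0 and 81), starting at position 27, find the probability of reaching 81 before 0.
P(hit 81 before 0) = 27/81 = 1/3

Let u_k = P(hit 81 before 0 | start at k). Then u_0 = 0, u_81 = 1, and u_k = u_{k-1}/2 + u_{k+1}/2 for 1 ≤ k ≤ 80. This harmonic recurrence is solved by u_k = k/81, giving u_27 = 27/81 = 1/3.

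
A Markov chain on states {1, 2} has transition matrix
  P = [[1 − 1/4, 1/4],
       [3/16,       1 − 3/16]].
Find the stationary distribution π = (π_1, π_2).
π_1 = 3/7, π_2 = 4/7

Solve πP = π with π_1 + π_2 = 1. From πP = π: π_1 · (1 − 1/4) + π_2 · 3/16 = π_1 ⇒ π_2 · 3/16 = π_1 · 1/4 ⇒ π_2/π_1 = (1/4)/(3/16) = 4/3. Together with π_1 + π_2 = 1:
  π_1 = (3/16)/(1/4 + 3/16) = (3/16)/(7/16) = 3/7,
  π_2 = (1/4)/(1/4 + 3/16) = (1/4)/(7/16) = 4/7.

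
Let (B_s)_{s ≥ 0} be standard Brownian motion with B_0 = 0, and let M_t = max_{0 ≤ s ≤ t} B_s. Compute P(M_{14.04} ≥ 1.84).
P(M_{14.04} ≥ 1.84) = 2·P(B_{14.04} ≥ 1.84) = 2(1 − Φ(1.84/√14.04)) ≈ 0.6234

By the reflection principle for Brownian motion, P(M_t ≥ a) = 2 · P(B_t ≥ a) for a ≥ 0. Since B_t ~ N(0, t), P(B_t ≥ 1.84) = 1 − Φ(1.84/√t) = 1 − Φ(1.84/√14.04) = 1 − Φ(0.4911). So
  P(M_{14.04} ≥ 1.84) = 2(1 − Φ(0.4911)) ≈ 0.6234.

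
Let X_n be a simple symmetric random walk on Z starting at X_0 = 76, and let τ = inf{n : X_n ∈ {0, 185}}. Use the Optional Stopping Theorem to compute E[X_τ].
E[X_τ] = 76

X_n is a martingale and τ is a bounded-mean stopping time (indeed τ is finite a.s. with bounded expectation since the walk is in a bounded region). By the OST, E[X_τ] = E[X_0] = 76. Equivalently: E[X_τ] = 185 · P(hit 185 first) + 0 · P(hit 0 first) = 185 · (76/185) = 76.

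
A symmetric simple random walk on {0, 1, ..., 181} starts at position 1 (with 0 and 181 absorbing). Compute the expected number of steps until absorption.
E[τ | X_0 = 1] = 180

Let v_k = E[τ | X_0 = k]. Boundary: v_0 = v_181 = 0. Recurrence: v_k = 1 + (v_{k-1} + v_{k+1})/2 for 1 ≤ k ≤ 180. The particular solution to v_k − (v_{k-1} + v_{k+1})/2 = 1 is v_k = −k^2. Adding homogeneous solution A + B k and matching boundaries gives v_k = k (181 − k). Substituting k = 1: v_1 = 1 · 180 = 180.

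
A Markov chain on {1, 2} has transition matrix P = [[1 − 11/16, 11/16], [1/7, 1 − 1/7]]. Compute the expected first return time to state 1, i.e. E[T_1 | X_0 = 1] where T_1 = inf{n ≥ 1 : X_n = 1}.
E[T_1 | X_0 = 1] = 1/π_1 = 93/16

For an irreducible recurrent Markov chain with stationary distribution π, E[T_i | X_0 = i] = 1/π_i (Kac's formula). Here π_1 = (1/7)/(11/16 + 1/7) = (1/7)/(93/112) = 16/93, so E[T_1 | X_0 = 1] = 1/π_1 = (11/16 + 1/7)/(1/7) = (93/112)/(1/7) = 93/16.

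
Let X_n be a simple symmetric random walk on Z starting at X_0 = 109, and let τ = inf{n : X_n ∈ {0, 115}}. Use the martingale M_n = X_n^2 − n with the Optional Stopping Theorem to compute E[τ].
E[τ] = 654

M_n = X_n^2 − n is a martingale (since E[X_{n+1}^2 | F_n] = X_n^2 + 1). By OST (τ has finite mean in a bounded region), E[M_τ] = E[M_0] = X_0^2 − 0 = 109^2 = 11881. Also E[M_τ] = E[X_τ^2] − E[τ]. The walk exits at 0 or 115, with P(hit 115 first) = 109/115, so E[X_τ^2] = 115^2 · 109/115 + 0 = 12535. Thus E[τ] = E[X_τ^2] − E[M_τ] = 12535 − 11881 = 654 = 109(115 − 109) = 654.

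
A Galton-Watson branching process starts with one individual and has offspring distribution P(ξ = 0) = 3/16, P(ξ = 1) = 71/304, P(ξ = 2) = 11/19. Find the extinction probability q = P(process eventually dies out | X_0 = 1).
q = 57/176

The pgf is f(s) = 3/16 + 71/304·s + 11/19·s². The extinction probability q is the smallest fixed point of f in [0, 1]. Setting s = f(s):
  11/19·s² + (71/304 − 1)·s + 3/16 = 0
  11/19·s² − (3/16 + 11/19)·s + 3/16 = 0
which factors as (s − 1)·(11/19·s − 3/16) = 0, giving roots s = 1 and s = (3/16)/(11/19) = 57/176.
Mean offspring μ = 71/304 + 2·11/19 = 423/304 > 1 (supercritical), so q < 1. The extinction probability is the smaller root: q = (3/16)/(11/19) = 57/176.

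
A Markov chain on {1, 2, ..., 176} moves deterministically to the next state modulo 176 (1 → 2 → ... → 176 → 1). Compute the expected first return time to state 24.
E[T_24 | X_0 = 24] = 176

The chain cycles deterministically, so starting at state 24 it returns in exactly 176 steps. Equivalently, the stationary distribution is uniform π_j = 1/176 for every state j, so by Kac's formula E[T_24] = 1/π_24 = 176.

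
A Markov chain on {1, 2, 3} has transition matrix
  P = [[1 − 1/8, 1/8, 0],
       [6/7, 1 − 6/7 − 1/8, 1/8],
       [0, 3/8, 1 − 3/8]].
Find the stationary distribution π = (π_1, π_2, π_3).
π = (36/43, 21/172, 7/172)

This is a birth-death chain on three states, which satisfies detailed balance: π_1 · P_{12} = π_2 · P_{21} and π_2 · P_{23} = π_3 · P_{32}.
From π_1 · 1/8 = π_2 · 6/7: π_2/π_1 = (1/8)/(6/7) = 7/48.
From π_2 · 1/8 = π_3 · 3/8: π_3/π_2 = (1/8)/(3/8) = 1/3.
Take π_1 proportional to 1; then unnormalized π = (1, 7/48, 7/144). Normalize by dividing by the sum 43/36:
  π = (36/43, 21/172, 7/172).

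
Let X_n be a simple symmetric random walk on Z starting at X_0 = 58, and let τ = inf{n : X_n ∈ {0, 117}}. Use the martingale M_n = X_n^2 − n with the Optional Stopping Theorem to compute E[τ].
E[τ] = 3422

M_n = X_n^2 − n is a martingale (since E[X_{n+1}^2 | F_n] = X_n^2 + 1). By OST (τ has finite mean in a bounded region), E[M_τ] = E[M_0] = X_0^2 − 0 = 58^2 = 3364. Also E[M_τ] = E[X_τ^2] − E[τ]. The walk exits at 0 or 117, with P(hit 117 first) = 58/117, so E[X_τ^2] = 117^2 · 58/117 + 0 = 6786. Thus E[τ] = E[X_τ^2] − E[M_τ] = 6786 − 3364 = 3422 = 58(117 − 58) = 3422.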